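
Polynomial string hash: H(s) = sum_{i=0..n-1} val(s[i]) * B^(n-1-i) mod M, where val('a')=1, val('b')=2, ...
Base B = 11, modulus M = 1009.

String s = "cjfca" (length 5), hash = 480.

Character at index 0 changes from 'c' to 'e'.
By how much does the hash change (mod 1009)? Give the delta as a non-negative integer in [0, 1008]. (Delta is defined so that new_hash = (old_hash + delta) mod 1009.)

Answer: 21

Derivation:
Delta formula: (val(new) - val(old)) * B^(n-1-k) mod M
  val('e') - val('c') = 5 - 3 = 2
  B^(n-1-k) = 11^4 mod 1009 = 515
  Delta = 2 * 515 mod 1009 = 21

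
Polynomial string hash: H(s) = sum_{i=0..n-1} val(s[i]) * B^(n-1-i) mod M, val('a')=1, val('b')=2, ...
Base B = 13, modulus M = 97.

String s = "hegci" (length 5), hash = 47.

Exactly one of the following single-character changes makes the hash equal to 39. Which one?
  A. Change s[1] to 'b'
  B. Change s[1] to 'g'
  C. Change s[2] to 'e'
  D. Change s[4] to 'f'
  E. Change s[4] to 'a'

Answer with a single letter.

Answer: E

Derivation:
Option A: s[1]='e'->'b', delta=(2-5)*13^3 mod 97 = 5, hash=47+5 mod 97 = 52
Option B: s[1]='e'->'g', delta=(7-5)*13^3 mod 97 = 29, hash=47+29 mod 97 = 76
Option C: s[2]='g'->'e', delta=(5-7)*13^2 mod 97 = 50, hash=47+50 mod 97 = 0
Option D: s[4]='i'->'f', delta=(6-9)*13^0 mod 97 = 94, hash=47+94 mod 97 = 44
Option E: s[4]='i'->'a', delta=(1-9)*13^0 mod 97 = 89, hash=47+89 mod 97 = 39 <-- target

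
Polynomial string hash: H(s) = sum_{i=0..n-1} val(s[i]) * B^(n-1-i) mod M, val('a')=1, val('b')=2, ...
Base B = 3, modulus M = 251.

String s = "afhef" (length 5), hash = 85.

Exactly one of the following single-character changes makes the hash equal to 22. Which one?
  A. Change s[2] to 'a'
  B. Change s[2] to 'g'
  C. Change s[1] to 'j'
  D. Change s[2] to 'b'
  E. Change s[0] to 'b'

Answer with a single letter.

Option A: s[2]='h'->'a', delta=(1-8)*3^2 mod 251 = 188, hash=85+188 mod 251 = 22 <-- target
Option B: s[2]='h'->'g', delta=(7-8)*3^2 mod 251 = 242, hash=85+242 mod 251 = 76
Option C: s[1]='f'->'j', delta=(10-6)*3^3 mod 251 = 108, hash=85+108 mod 251 = 193
Option D: s[2]='h'->'b', delta=(2-8)*3^2 mod 251 = 197, hash=85+197 mod 251 = 31
Option E: s[0]='a'->'b', delta=(2-1)*3^4 mod 251 = 81, hash=85+81 mod 251 = 166

Answer: A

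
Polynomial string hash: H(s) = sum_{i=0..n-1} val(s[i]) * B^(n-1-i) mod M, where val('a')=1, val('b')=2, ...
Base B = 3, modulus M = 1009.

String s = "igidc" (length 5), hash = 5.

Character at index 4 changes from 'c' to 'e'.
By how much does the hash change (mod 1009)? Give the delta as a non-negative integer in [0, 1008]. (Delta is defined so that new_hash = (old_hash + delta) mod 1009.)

Delta formula: (val(new) - val(old)) * B^(n-1-k) mod M
  val('e') - val('c') = 5 - 3 = 2
  B^(n-1-k) = 3^0 mod 1009 = 1
  Delta = 2 * 1 mod 1009 = 2

Answer: 2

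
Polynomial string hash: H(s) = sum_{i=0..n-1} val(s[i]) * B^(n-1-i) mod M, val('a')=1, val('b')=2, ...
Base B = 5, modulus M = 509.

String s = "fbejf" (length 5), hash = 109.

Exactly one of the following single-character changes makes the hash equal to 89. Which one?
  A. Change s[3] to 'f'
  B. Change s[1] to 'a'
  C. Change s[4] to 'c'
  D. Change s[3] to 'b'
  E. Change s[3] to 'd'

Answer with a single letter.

Answer: A

Derivation:
Option A: s[3]='j'->'f', delta=(6-10)*5^1 mod 509 = 489, hash=109+489 mod 509 = 89 <-- target
Option B: s[1]='b'->'a', delta=(1-2)*5^3 mod 509 = 384, hash=109+384 mod 509 = 493
Option C: s[4]='f'->'c', delta=(3-6)*5^0 mod 509 = 506, hash=109+506 mod 509 = 106
Option D: s[3]='j'->'b', delta=(2-10)*5^1 mod 509 = 469, hash=109+469 mod 509 = 69
Option E: s[3]='j'->'d', delta=(4-10)*5^1 mod 509 = 479, hash=109+479 mod 509 = 79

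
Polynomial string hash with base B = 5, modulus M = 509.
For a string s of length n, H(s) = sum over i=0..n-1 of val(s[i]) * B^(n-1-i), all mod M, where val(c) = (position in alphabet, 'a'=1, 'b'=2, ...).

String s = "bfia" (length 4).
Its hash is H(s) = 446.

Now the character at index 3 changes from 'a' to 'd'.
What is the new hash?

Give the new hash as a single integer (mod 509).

val('a') = 1, val('d') = 4
Position k = 3, exponent = n-1-k = 0
B^0 mod M = 5^0 mod 509 = 1
Delta = (4 - 1) * 1 mod 509 = 3
New hash = (446 + 3) mod 509 = 449

Answer: 449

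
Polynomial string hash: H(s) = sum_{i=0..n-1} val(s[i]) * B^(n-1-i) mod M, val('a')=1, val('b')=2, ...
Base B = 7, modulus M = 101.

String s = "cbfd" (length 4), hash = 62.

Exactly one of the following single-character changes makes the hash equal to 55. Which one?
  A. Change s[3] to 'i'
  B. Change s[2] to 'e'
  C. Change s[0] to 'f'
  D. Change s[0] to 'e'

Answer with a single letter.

Answer: B

Derivation:
Option A: s[3]='d'->'i', delta=(9-4)*7^0 mod 101 = 5, hash=62+5 mod 101 = 67
Option B: s[2]='f'->'e', delta=(5-6)*7^1 mod 101 = 94, hash=62+94 mod 101 = 55 <-- target
Option C: s[0]='c'->'f', delta=(6-3)*7^3 mod 101 = 19, hash=62+19 mod 101 = 81
Option D: s[0]='c'->'e', delta=(5-3)*7^3 mod 101 = 80, hash=62+80 mod 101 = 41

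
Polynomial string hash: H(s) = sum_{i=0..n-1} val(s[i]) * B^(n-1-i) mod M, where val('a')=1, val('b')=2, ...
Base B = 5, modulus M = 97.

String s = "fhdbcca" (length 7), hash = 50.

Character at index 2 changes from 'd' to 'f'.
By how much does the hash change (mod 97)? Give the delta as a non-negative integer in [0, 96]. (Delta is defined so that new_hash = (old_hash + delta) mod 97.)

Answer: 86

Derivation:
Delta formula: (val(new) - val(old)) * B^(n-1-k) mod M
  val('f') - val('d') = 6 - 4 = 2
  B^(n-1-k) = 5^4 mod 97 = 43
  Delta = 2 * 43 mod 97 = 86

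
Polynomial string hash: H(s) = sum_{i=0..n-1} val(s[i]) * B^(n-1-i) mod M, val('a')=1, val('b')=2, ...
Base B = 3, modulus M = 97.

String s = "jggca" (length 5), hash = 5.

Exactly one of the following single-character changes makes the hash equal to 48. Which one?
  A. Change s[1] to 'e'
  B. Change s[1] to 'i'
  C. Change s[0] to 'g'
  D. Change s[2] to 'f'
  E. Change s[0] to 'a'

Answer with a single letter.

Answer: A

Derivation:
Option A: s[1]='g'->'e', delta=(5-7)*3^3 mod 97 = 43, hash=5+43 mod 97 = 48 <-- target
Option B: s[1]='g'->'i', delta=(9-7)*3^3 mod 97 = 54, hash=5+54 mod 97 = 59
Option C: s[0]='j'->'g', delta=(7-10)*3^4 mod 97 = 48, hash=5+48 mod 97 = 53
Option D: s[2]='g'->'f', delta=(6-7)*3^2 mod 97 = 88, hash=5+88 mod 97 = 93
Option E: s[0]='j'->'a', delta=(1-10)*3^4 mod 97 = 47, hash=5+47 mod 97 = 52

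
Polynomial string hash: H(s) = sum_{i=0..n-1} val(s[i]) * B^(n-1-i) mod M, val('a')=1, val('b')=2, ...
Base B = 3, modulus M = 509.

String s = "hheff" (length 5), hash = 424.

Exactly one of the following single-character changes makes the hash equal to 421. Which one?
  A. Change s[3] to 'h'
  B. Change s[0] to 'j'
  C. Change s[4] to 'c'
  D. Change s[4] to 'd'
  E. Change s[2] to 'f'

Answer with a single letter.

Answer: C

Derivation:
Option A: s[3]='f'->'h', delta=(8-6)*3^1 mod 509 = 6, hash=424+6 mod 509 = 430
Option B: s[0]='h'->'j', delta=(10-8)*3^4 mod 509 = 162, hash=424+162 mod 509 = 77
Option C: s[4]='f'->'c', delta=(3-6)*3^0 mod 509 = 506, hash=424+506 mod 509 = 421 <-- target
Option D: s[4]='f'->'d', delta=(4-6)*3^0 mod 509 = 507, hash=424+507 mod 509 = 422
Option E: s[2]='e'->'f', delta=(6-5)*3^2 mod 509 = 9, hash=424+9 mod 509 = 433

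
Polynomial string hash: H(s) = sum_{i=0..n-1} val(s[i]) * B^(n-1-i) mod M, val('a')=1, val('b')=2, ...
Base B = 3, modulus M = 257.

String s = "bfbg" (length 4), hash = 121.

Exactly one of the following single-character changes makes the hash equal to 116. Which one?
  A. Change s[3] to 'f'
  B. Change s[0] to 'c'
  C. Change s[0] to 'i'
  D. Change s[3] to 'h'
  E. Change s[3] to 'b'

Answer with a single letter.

Option A: s[3]='g'->'f', delta=(6-7)*3^0 mod 257 = 256, hash=121+256 mod 257 = 120
Option B: s[0]='b'->'c', delta=(3-2)*3^3 mod 257 = 27, hash=121+27 mod 257 = 148
Option C: s[0]='b'->'i', delta=(9-2)*3^3 mod 257 = 189, hash=121+189 mod 257 = 53
Option D: s[3]='g'->'h', delta=(8-7)*3^0 mod 257 = 1, hash=121+1 mod 257 = 122
Option E: s[3]='g'->'b', delta=(2-7)*3^0 mod 257 = 252, hash=121+252 mod 257 = 116 <-- target

Answer: E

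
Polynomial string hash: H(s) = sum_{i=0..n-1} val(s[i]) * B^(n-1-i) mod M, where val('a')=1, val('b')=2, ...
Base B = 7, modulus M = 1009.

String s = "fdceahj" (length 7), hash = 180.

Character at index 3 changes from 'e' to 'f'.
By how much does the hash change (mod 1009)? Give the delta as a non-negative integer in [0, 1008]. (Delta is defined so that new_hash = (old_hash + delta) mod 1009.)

Delta formula: (val(new) - val(old)) * B^(n-1-k) mod M
  val('f') - val('e') = 6 - 5 = 1
  B^(n-1-k) = 7^3 mod 1009 = 343
  Delta = 1 * 343 mod 1009 = 343

Answer: 343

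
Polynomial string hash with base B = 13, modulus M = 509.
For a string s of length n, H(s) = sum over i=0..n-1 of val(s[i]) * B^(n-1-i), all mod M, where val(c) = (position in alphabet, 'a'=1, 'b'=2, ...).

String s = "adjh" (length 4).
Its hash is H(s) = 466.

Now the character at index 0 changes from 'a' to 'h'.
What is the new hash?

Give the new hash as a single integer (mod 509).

Answer: 66

Derivation:
val('a') = 1, val('h') = 8
Position k = 0, exponent = n-1-k = 3
B^3 mod M = 13^3 mod 509 = 161
Delta = (8 - 1) * 161 mod 509 = 109
New hash = (466 + 109) mod 509 = 66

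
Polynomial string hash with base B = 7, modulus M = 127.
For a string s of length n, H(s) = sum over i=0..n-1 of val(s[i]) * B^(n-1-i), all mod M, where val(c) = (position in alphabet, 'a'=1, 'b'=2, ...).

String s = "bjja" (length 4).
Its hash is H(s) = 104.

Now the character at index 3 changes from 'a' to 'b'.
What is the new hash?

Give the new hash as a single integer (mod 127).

val('a') = 1, val('b') = 2
Position k = 3, exponent = n-1-k = 0
B^0 mod M = 7^0 mod 127 = 1
Delta = (2 - 1) * 1 mod 127 = 1
New hash = (104 + 1) mod 127 = 105

Answer: 105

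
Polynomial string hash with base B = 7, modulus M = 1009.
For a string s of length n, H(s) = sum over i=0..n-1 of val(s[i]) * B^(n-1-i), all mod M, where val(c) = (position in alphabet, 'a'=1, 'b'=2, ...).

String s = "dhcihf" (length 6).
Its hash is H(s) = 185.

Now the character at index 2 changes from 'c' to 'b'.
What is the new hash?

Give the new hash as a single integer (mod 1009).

Answer: 851

Derivation:
val('c') = 3, val('b') = 2
Position k = 2, exponent = n-1-k = 3
B^3 mod M = 7^3 mod 1009 = 343
Delta = (2 - 3) * 343 mod 1009 = 666
New hash = (185 + 666) mod 1009 = 851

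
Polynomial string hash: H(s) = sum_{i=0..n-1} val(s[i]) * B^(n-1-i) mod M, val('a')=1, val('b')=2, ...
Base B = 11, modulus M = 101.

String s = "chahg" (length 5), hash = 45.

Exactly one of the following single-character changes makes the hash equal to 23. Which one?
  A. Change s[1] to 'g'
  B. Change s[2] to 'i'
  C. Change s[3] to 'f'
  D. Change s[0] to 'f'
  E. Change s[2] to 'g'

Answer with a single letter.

Option A: s[1]='h'->'g', delta=(7-8)*11^3 mod 101 = 83, hash=45+83 mod 101 = 27
Option B: s[2]='a'->'i', delta=(9-1)*11^2 mod 101 = 59, hash=45+59 mod 101 = 3
Option C: s[3]='h'->'f', delta=(6-8)*11^1 mod 101 = 79, hash=45+79 mod 101 = 23 <-- target
Option D: s[0]='c'->'f', delta=(6-3)*11^4 mod 101 = 89, hash=45+89 mod 101 = 33
Option E: s[2]='a'->'g', delta=(7-1)*11^2 mod 101 = 19, hash=45+19 mod 101 = 64

Answer: C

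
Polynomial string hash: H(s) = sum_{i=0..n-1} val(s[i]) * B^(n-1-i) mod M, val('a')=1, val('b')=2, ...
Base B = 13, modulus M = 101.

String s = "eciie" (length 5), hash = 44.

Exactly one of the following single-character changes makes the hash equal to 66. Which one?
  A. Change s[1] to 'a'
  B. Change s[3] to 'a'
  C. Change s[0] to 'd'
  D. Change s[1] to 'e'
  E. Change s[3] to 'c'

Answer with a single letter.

Option A: s[1]='c'->'a', delta=(1-3)*13^3 mod 101 = 50, hash=44+50 mod 101 = 94
Option B: s[3]='i'->'a', delta=(1-9)*13^1 mod 101 = 98, hash=44+98 mod 101 = 41
Option C: s[0]='e'->'d', delta=(4-5)*13^4 mod 101 = 22, hash=44+22 mod 101 = 66 <-- target
Option D: s[1]='c'->'e', delta=(5-3)*13^3 mod 101 = 51, hash=44+51 mod 101 = 95
Option E: s[3]='i'->'c', delta=(3-9)*13^1 mod 101 = 23, hash=44+23 mod 101 = 67

Answer: C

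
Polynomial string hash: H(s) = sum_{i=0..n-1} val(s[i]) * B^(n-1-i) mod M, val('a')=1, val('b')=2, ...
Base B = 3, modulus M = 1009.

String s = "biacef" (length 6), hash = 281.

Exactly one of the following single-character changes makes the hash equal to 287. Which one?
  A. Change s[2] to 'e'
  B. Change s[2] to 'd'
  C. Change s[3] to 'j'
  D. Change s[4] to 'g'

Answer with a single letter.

Answer: D

Derivation:
Option A: s[2]='a'->'e', delta=(5-1)*3^3 mod 1009 = 108, hash=281+108 mod 1009 = 389
Option B: s[2]='a'->'d', delta=(4-1)*3^3 mod 1009 = 81, hash=281+81 mod 1009 = 362
Option C: s[3]='c'->'j', delta=(10-3)*3^2 mod 1009 = 63, hash=281+63 mod 1009 = 344
Option D: s[4]='e'->'g', delta=(7-5)*3^1 mod 1009 = 6, hash=281+6 mod 1009 = 287 <-- target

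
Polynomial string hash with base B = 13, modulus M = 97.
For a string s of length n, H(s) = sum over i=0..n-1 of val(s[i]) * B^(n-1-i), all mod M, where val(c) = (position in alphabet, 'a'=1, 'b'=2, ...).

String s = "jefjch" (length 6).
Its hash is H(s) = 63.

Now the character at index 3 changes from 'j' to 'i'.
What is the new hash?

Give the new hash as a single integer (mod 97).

Answer: 88

Derivation:
val('j') = 10, val('i') = 9
Position k = 3, exponent = n-1-k = 2
B^2 mod M = 13^2 mod 97 = 72
Delta = (9 - 10) * 72 mod 97 = 25
New hash = (63 + 25) mod 97 = 88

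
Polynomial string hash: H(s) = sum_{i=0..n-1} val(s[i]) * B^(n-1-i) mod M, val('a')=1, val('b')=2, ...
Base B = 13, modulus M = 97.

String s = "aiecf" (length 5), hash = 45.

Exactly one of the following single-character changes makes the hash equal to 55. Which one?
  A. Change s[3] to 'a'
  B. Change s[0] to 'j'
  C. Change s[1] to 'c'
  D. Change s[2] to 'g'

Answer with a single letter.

Option A: s[3]='c'->'a', delta=(1-3)*13^1 mod 97 = 71, hash=45+71 mod 97 = 19
Option B: s[0]='a'->'j', delta=(10-1)*13^4 mod 97 = 96, hash=45+96 mod 97 = 44
Option C: s[1]='i'->'c', delta=(3-9)*13^3 mod 97 = 10, hash=45+10 mod 97 = 55 <-- target
Option D: s[2]='e'->'g', delta=(7-5)*13^2 mod 97 = 47, hash=45+47 mod 97 = 92

Answer: C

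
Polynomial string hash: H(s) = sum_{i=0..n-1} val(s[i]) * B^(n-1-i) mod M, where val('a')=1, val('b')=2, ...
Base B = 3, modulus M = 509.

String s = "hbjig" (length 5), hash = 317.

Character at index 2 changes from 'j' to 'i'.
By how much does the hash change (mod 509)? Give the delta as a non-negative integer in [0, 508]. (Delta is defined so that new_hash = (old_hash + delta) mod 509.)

Answer: 500

Derivation:
Delta formula: (val(new) - val(old)) * B^(n-1-k) mod M
  val('i') - val('j') = 9 - 10 = -1
  B^(n-1-k) = 3^2 mod 509 = 9
  Delta = -1 * 9 mod 509 = 500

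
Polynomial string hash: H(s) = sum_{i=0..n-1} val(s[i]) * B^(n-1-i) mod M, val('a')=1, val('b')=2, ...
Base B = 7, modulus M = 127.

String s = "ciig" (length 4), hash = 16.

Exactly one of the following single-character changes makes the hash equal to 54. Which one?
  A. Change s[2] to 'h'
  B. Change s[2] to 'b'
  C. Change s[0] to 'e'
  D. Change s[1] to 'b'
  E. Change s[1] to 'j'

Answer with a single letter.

Answer: D

Derivation:
Option A: s[2]='i'->'h', delta=(8-9)*7^1 mod 127 = 120, hash=16+120 mod 127 = 9
Option B: s[2]='i'->'b', delta=(2-9)*7^1 mod 127 = 78, hash=16+78 mod 127 = 94
Option C: s[0]='c'->'e', delta=(5-3)*7^3 mod 127 = 51, hash=16+51 mod 127 = 67
Option D: s[1]='i'->'b', delta=(2-9)*7^2 mod 127 = 38, hash=16+38 mod 127 = 54 <-- target
Option E: s[1]='i'->'j', delta=(10-9)*7^2 mod 127 = 49, hash=16+49 mod 127 = 65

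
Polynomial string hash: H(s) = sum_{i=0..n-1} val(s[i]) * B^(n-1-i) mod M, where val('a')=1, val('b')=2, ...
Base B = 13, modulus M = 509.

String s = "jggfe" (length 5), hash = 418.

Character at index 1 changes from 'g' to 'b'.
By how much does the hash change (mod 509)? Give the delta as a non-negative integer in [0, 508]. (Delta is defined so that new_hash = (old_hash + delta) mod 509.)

Delta formula: (val(new) - val(old)) * B^(n-1-k) mod M
  val('b') - val('g') = 2 - 7 = -5
  B^(n-1-k) = 13^3 mod 509 = 161
  Delta = -5 * 161 mod 509 = 213

Answer: 213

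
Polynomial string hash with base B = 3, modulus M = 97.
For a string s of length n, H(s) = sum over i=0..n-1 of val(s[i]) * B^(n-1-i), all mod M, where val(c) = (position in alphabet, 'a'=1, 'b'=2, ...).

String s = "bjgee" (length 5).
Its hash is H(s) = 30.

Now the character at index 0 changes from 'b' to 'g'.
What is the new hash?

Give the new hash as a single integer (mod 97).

Answer: 47

Derivation:
val('b') = 2, val('g') = 7
Position k = 0, exponent = n-1-k = 4
B^4 mod M = 3^4 mod 97 = 81
Delta = (7 - 2) * 81 mod 97 = 17
New hash = (30 + 17) mod 97 = 47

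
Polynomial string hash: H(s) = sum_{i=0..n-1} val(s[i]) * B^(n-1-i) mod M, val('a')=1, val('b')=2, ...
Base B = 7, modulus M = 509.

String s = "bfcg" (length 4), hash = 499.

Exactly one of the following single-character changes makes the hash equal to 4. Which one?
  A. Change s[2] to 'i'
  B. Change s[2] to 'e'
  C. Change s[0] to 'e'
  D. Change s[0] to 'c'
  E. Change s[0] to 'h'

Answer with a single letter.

Option A: s[2]='c'->'i', delta=(9-3)*7^1 mod 509 = 42, hash=499+42 mod 509 = 32
Option B: s[2]='c'->'e', delta=(5-3)*7^1 mod 509 = 14, hash=499+14 mod 509 = 4 <-- target
Option C: s[0]='b'->'e', delta=(5-2)*7^3 mod 509 = 11, hash=499+11 mod 509 = 1
Option D: s[0]='b'->'c', delta=(3-2)*7^3 mod 509 = 343, hash=499+343 mod 509 = 333
Option E: s[0]='b'->'h', delta=(8-2)*7^3 mod 509 = 22, hash=499+22 mod 509 = 12

Answer: B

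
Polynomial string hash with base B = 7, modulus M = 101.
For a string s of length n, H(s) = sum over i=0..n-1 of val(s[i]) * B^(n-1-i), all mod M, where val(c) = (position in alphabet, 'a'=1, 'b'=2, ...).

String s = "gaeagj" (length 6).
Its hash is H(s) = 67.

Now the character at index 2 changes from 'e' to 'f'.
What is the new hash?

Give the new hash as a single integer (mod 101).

val('e') = 5, val('f') = 6
Position k = 2, exponent = n-1-k = 3
B^3 mod M = 7^3 mod 101 = 40
Delta = (6 - 5) * 40 mod 101 = 40
New hash = (67 + 40) mod 101 = 6

Answer: 6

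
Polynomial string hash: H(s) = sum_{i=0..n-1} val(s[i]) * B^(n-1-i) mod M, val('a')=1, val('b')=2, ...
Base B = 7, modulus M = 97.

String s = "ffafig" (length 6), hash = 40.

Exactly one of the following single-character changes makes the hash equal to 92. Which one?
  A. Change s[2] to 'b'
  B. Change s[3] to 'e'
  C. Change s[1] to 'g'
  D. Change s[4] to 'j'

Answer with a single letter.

Answer: A

Derivation:
Option A: s[2]='a'->'b', delta=(2-1)*7^3 mod 97 = 52, hash=40+52 mod 97 = 92 <-- target
Option B: s[3]='f'->'e', delta=(5-6)*7^2 mod 97 = 48, hash=40+48 mod 97 = 88
Option C: s[1]='f'->'g', delta=(7-6)*7^4 mod 97 = 73, hash=40+73 mod 97 = 16
Option D: s[4]='i'->'j', delta=(10-9)*7^1 mod 97 = 7, hash=40+7 mod 97 = 47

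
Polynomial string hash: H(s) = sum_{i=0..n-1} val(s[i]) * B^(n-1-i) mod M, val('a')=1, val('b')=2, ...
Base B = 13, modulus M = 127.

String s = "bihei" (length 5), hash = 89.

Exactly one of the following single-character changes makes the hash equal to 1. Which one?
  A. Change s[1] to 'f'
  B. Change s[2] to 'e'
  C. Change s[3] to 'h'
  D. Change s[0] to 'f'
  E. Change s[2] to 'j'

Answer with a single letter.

Option A: s[1]='i'->'f', delta=(6-9)*13^3 mod 127 = 13, hash=89+13 mod 127 = 102
Option B: s[2]='h'->'e', delta=(5-8)*13^2 mod 127 = 1, hash=89+1 mod 127 = 90
Option C: s[3]='e'->'h', delta=(8-5)*13^1 mod 127 = 39, hash=89+39 mod 127 = 1 <-- target
Option D: s[0]='b'->'f', delta=(6-2)*13^4 mod 127 = 71, hash=89+71 mod 127 = 33
Option E: s[2]='h'->'j', delta=(10-8)*13^2 mod 127 = 84, hash=89+84 mod 127 = 46

Answer: C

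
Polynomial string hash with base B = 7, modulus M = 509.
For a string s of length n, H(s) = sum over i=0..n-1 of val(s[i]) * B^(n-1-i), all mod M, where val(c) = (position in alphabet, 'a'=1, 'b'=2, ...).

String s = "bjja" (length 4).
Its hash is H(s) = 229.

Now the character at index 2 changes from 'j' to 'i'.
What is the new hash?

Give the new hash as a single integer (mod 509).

Answer: 222

Derivation:
val('j') = 10, val('i') = 9
Position k = 2, exponent = n-1-k = 1
B^1 mod M = 7^1 mod 509 = 7
Delta = (9 - 10) * 7 mod 509 = 502
New hash = (229 + 502) mod 509 = 222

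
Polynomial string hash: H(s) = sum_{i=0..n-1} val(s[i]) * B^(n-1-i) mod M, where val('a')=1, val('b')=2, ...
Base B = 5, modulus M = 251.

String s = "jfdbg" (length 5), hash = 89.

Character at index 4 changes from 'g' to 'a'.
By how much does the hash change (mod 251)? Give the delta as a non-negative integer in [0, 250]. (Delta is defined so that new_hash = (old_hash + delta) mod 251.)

Answer: 245

Derivation:
Delta formula: (val(new) - val(old)) * B^(n-1-k) mod M
  val('a') - val('g') = 1 - 7 = -6
  B^(n-1-k) = 5^0 mod 251 = 1
  Delta = -6 * 1 mod 251 = 245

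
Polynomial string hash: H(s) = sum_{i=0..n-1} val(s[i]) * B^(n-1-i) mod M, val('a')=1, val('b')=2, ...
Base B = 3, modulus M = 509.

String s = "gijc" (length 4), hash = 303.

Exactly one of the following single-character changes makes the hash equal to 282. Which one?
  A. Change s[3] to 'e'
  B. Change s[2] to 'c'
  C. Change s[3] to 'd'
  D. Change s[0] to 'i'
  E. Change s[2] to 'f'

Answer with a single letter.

Option A: s[3]='c'->'e', delta=(5-3)*3^0 mod 509 = 2, hash=303+2 mod 509 = 305
Option B: s[2]='j'->'c', delta=(3-10)*3^1 mod 509 = 488, hash=303+488 mod 509 = 282 <-- target
Option C: s[3]='c'->'d', delta=(4-3)*3^0 mod 509 = 1, hash=303+1 mod 509 = 304
Option D: s[0]='g'->'i', delta=(9-7)*3^3 mod 509 = 54, hash=303+54 mod 509 = 357
Option E: s[2]='j'->'f', delta=(6-10)*3^1 mod 509 = 497, hash=303+497 mod 509 = 291

Answer: B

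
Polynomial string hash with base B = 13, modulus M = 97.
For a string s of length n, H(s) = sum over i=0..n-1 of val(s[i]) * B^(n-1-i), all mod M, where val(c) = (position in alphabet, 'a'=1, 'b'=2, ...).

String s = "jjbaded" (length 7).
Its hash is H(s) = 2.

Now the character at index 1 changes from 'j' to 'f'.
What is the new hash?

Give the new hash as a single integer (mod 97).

Answer: 94

Derivation:
val('j') = 10, val('f') = 6
Position k = 1, exponent = n-1-k = 5
B^5 mod M = 13^5 mod 97 = 74
Delta = (6 - 10) * 74 mod 97 = 92
New hash = (2 + 92) mod 97 = 94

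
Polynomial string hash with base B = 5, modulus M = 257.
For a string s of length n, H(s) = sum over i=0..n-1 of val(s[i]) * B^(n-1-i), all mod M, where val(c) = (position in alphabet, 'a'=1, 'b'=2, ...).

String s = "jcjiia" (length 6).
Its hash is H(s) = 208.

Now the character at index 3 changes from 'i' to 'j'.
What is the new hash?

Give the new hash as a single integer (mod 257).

val('i') = 9, val('j') = 10
Position k = 3, exponent = n-1-k = 2
B^2 mod M = 5^2 mod 257 = 25
Delta = (10 - 9) * 25 mod 257 = 25
New hash = (208 + 25) mod 257 = 233

Answer: 233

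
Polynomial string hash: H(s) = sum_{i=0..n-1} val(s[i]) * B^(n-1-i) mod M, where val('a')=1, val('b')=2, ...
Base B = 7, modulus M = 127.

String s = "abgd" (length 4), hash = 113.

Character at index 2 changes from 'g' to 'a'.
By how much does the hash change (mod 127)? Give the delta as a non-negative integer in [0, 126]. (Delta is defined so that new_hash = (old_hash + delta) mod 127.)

Delta formula: (val(new) - val(old)) * B^(n-1-k) mod M
  val('a') - val('g') = 1 - 7 = -6
  B^(n-1-k) = 7^1 mod 127 = 7
  Delta = -6 * 7 mod 127 = 85

Answer: 85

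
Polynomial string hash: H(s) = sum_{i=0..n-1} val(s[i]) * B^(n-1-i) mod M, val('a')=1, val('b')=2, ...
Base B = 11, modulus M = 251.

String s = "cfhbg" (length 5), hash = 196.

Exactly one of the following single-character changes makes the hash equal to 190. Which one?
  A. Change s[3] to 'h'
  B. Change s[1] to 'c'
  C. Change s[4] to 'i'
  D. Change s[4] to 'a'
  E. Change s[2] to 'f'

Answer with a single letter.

Answer: D

Derivation:
Option A: s[3]='b'->'h', delta=(8-2)*11^1 mod 251 = 66, hash=196+66 mod 251 = 11
Option B: s[1]='f'->'c', delta=(3-6)*11^3 mod 251 = 23, hash=196+23 mod 251 = 219
Option C: s[4]='g'->'i', delta=(9-7)*11^0 mod 251 = 2, hash=196+2 mod 251 = 198
Option D: s[4]='g'->'a', delta=(1-7)*11^0 mod 251 = 245, hash=196+245 mod 251 = 190 <-- target
Option E: s[2]='h'->'f', delta=(6-8)*11^2 mod 251 = 9, hash=196+9 mod 251 = 205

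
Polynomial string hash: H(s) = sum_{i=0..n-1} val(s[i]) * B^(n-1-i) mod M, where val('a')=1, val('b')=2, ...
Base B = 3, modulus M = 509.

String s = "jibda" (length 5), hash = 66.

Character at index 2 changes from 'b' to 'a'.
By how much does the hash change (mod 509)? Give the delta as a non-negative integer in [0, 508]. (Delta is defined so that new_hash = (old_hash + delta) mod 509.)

Delta formula: (val(new) - val(old)) * B^(n-1-k) mod M
  val('a') - val('b') = 1 - 2 = -1
  B^(n-1-k) = 3^2 mod 509 = 9
  Delta = -1 * 9 mod 509 = 500

Answer: 500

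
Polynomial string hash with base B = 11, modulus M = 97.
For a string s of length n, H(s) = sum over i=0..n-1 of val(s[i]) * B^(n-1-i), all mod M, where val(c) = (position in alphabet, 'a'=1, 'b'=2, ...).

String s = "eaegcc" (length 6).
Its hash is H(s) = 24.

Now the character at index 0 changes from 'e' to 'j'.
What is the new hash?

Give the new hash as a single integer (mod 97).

val('e') = 5, val('j') = 10
Position k = 0, exponent = n-1-k = 5
B^5 mod M = 11^5 mod 97 = 31
Delta = (10 - 5) * 31 mod 97 = 58
New hash = (24 + 58) mod 97 = 82

Answer: 82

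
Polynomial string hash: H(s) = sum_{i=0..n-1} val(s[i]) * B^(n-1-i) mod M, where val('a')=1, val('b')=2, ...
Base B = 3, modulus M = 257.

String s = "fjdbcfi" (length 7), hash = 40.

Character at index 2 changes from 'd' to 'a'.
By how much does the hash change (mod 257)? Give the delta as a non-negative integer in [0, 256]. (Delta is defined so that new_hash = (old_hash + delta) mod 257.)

Delta formula: (val(new) - val(old)) * B^(n-1-k) mod M
  val('a') - val('d') = 1 - 4 = -3
  B^(n-1-k) = 3^4 mod 257 = 81
  Delta = -3 * 81 mod 257 = 14

Answer: 14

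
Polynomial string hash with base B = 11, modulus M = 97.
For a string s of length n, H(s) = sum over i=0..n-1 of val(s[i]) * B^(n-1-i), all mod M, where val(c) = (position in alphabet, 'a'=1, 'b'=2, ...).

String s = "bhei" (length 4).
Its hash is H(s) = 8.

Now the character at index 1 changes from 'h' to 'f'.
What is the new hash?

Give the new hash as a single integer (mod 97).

val('h') = 8, val('f') = 6
Position k = 1, exponent = n-1-k = 2
B^2 mod M = 11^2 mod 97 = 24
Delta = (6 - 8) * 24 mod 97 = 49
New hash = (8 + 49) mod 97 = 57

Answer: 57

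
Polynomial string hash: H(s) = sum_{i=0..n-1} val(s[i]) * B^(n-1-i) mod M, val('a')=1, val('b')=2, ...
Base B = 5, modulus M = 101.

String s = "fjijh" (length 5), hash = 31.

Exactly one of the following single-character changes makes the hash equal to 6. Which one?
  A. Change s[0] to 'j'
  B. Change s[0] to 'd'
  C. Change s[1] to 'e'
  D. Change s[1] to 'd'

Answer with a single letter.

Answer: A

Derivation:
Option A: s[0]='f'->'j', delta=(10-6)*5^4 mod 101 = 76, hash=31+76 mod 101 = 6 <-- target
Option B: s[0]='f'->'d', delta=(4-6)*5^4 mod 101 = 63, hash=31+63 mod 101 = 94
Option C: s[1]='j'->'e', delta=(5-10)*5^3 mod 101 = 82, hash=31+82 mod 101 = 12
Option D: s[1]='j'->'d', delta=(4-10)*5^3 mod 101 = 58, hash=31+58 mod 101 = 89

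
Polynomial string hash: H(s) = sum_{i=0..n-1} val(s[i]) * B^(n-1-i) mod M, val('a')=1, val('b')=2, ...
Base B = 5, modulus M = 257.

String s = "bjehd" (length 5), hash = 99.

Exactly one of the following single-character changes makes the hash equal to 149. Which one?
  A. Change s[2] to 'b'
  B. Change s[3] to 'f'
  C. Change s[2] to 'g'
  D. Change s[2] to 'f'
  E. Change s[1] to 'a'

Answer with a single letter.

Answer: C

Derivation:
Option A: s[2]='e'->'b', delta=(2-5)*5^2 mod 257 = 182, hash=99+182 mod 257 = 24
Option B: s[3]='h'->'f', delta=(6-8)*5^1 mod 257 = 247, hash=99+247 mod 257 = 89
Option C: s[2]='e'->'g', delta=(7-5)*5^2 mod 257 = 50, hash=99+50 mod 257 = 149 <-- target
Option D: s[2]='e'->'f', delta=(6-5)*5^2 mod 257 = 25, hash=99+25 mod 257 = 124
Option E: s[1]='j'->'a', delta=(1-10)*5^3 mod 257 = 160, hash=99+160 mod 257 = 2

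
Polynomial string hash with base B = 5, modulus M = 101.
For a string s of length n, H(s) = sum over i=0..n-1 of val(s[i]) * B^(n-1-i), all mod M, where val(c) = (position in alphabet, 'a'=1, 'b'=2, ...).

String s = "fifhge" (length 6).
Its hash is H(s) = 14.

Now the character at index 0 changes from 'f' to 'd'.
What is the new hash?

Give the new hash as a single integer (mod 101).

Answer: 26

Derivation:
val('f') = 6, val('d') = 4
Position k = 0, exponent = n-1-k = 5
B^5 mod M = 5^5 mod 101 = 95
Delta = (4 - 6) * 95 mod 101 = 12
New hash = (14 + 12) mod 101 = 26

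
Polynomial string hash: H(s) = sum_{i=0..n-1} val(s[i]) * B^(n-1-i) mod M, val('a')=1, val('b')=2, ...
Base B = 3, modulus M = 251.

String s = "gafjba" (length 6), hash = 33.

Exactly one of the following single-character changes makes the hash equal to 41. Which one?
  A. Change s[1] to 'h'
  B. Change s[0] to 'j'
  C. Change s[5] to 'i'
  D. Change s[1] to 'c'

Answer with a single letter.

Answer: C

Derivation:
Option A: s[1]='a'->'h', delta=(8-1)*3^4 mod 251 = 65, hash=33+65 mod 251 = 98
Option B: s[0]='g'->'j', delta=(10-7)*3^5 mod 251 = 227, hash=33+227 mod 251 = 9
Option C: s[5]='a'->'i', delta=(9-1)*3^0 mod 251 = 8, hash=33+8 mod 251 = 41 <-- target
Option D: s[1]='a'->'c', delta=(3-1)*3^4 mod 251 = 162, hash=33+162 mod 251 = 195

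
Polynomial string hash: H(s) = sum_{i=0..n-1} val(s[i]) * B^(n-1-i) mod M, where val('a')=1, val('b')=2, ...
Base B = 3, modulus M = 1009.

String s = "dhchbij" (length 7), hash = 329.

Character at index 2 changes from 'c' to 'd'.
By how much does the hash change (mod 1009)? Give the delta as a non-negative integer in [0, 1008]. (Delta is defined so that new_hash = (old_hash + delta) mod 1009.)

Answer: 81

Derivation:
Delta formula: (val(new) - val(old)) * B^(n-1-k) mod M
  val('d') - val('c') = 4 - 3 = 1
  B^(n-1-k) = 3^4 mod 1009 = 81
  Delta = 1 * 81 mod 1009 = 81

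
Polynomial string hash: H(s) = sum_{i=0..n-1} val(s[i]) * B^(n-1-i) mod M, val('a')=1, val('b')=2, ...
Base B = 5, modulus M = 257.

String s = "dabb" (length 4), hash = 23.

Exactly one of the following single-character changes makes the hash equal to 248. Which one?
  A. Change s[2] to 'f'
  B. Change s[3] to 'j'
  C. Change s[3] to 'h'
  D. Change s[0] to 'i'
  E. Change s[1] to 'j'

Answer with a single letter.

Option A: s[2]='b'->'f', delta=(6-2)*5^1 mod 257 = 20, hash=23+20 mod 257 = 43
Option B: s[3]='b'->'j', delta=(10-2)*5^0 mod 257 = 8, hash=23+8 mod 257 = 31
Option C: s[3]='b'->'h', delta=(8-2)*5^0 mod 257 = 6, hash=23+6 mod 257 = 29
Option D: s[0]='d'->'i', delta=(9-4)*5^3 mod 257 = 111, hash=23+111 mod 257 = 134
Option E: s[1]='a'->'j', delta=(10-1)*5^2 mod 257 = 225, hash=23+225 mod 257 = 248 <-- target

Answer: E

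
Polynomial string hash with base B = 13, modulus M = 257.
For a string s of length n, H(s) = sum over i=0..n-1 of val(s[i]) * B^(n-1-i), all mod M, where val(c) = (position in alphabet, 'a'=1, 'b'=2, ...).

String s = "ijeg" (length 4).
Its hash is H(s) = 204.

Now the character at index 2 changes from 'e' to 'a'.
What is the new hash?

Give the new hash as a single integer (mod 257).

val('e') = 5, val('a') = 1
Position k = 2, exponent = n-1-k = 1
B^1 mod M = 13^1 mod 257 = 13
Delta = (1 - 5) * 13 mod 257 = 205
New hash = (204 + 205) mod 257 = 152

Answer: 152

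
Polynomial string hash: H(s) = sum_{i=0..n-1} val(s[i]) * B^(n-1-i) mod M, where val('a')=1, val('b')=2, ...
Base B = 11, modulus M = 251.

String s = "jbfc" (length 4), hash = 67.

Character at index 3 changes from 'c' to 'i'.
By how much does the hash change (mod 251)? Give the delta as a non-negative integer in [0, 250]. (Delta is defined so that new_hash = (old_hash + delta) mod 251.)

Answer: 6

Derivation:
Delta formula: (val(new) - val(old)) * B^(n-1-k) mod M
  val('i') - val('c') = 9 - 3 = 6
  B^(n-1-k) = 11^0 mod 251 = 1
  Delta = 6 * 1 mod 251 = 6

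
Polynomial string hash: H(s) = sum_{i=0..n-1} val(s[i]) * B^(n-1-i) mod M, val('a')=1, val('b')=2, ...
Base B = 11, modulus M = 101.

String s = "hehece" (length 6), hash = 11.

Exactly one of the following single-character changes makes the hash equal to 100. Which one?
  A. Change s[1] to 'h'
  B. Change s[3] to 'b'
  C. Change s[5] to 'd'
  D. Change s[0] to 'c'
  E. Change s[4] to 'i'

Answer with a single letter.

Answer: A

Derivation:
Option A: s[1]='e'->'h', delta=(8-5)*11^4 mod 101 = 89, hash=11+89 mod 101 = 100 <-- target
Option B: s[3]='e'->'b', delta=(2-5)*11^2 mod 101 = 41, hash=11+41 mod 101 = 52
Option C: s[5]='e'->'d', delta=(4-5)*11^0 mod 101 = 100, hash=11+100 mod 101 = 10
Option D: s[0]='h'->'c', delta=(3-8)*11^5 mod 101 = 18, hash=11+18 mod 101 = 29
Option E: s[4]='c'->'i', delta=(9-3)*11^1 mod 101 = 66, hash=11+66 mod 101 = 77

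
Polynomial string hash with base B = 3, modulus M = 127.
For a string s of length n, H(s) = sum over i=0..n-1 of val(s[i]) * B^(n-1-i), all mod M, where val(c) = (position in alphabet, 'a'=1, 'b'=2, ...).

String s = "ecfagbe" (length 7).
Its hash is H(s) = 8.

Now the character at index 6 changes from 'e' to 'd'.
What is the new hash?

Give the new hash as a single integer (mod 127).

val('e') = 5, val('d') = 4
Position k = 6, exponent = n-1-k = 0
B^0 mod M = 3^0 mod 127 = 1
Delta = (4 - 5) * 1 mod 127 = 126
New hash = (8 + 126) mod 127 = 7

Answer: 7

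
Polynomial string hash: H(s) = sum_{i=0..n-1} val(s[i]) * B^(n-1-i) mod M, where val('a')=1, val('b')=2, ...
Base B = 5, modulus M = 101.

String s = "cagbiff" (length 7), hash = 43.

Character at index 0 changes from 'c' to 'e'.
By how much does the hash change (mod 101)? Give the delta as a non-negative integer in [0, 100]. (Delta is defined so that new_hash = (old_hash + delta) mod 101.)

Delta formula: (val(new) - val(old)) * B^(n-1-k) mod M
  val('e') - val('c') = 5 - 3 = 2
  B^(n-1-k) = 5^6 mod 101 = 71
  Delta = 2 * 71 mod 101 = 41

Answer: 41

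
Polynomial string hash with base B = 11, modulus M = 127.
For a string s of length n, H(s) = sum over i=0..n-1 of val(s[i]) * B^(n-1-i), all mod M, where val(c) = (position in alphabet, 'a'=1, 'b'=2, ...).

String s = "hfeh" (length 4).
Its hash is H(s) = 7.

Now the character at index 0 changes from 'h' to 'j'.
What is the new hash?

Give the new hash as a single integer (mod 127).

val('h') = 8, val('j') = 10
Position k = 0, exponent = n-1-k = 3
B^3 mod M = 11^3 mod 127 = 61
Delta = (10 - 8) * 61 mod 127 = 122
New hash = (7 + 122) mod 127 = 2

Answer: 2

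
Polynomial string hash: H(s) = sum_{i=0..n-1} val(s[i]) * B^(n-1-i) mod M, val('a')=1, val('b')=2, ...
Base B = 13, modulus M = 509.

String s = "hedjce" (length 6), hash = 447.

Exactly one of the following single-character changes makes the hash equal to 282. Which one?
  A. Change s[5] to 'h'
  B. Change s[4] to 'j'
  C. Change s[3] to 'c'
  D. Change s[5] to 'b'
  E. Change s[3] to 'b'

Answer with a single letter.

Answer: C

Derivation:
Option A: s[5]='e'->'h', delta=(8-5)*13^0 mod 509 = 3, hash=447+3 mod 509 = 450
Option B: s[4]='c'->'j', delta=(10-3)*13^1 mod 509 = 91, hash=447+91 mod 509 = 29
Option C: s[3]='j'->'c', delta=(3-10)*13^2 mod 509 = 344, hash=447+344 mod 509 = 282 <-- target
Option D: s[5]='e'->'b', delta=(2-5)*13^0 mod 509 = 506, hash=447+506 mod 509 = 444
Option E: s[3]='j'->'b', delta=(2-10)*13^2 mod 509 = 175, hash=447+175 mod 509 = 113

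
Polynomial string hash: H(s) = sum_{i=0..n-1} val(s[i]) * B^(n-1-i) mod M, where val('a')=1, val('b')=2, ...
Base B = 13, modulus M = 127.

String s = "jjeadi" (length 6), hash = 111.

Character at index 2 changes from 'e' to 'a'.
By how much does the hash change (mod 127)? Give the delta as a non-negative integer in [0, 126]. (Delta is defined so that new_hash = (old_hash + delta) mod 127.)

Delta formula: (val(new) - val(old)) * B^(n-1-k) mod M
  val('a') - val('e') = 1 - 5 = -4
  B^(n-1-k) = 13^3 mod 127 = 38
  Delta = -4 * 38 mod 127 = 102

Answer: 102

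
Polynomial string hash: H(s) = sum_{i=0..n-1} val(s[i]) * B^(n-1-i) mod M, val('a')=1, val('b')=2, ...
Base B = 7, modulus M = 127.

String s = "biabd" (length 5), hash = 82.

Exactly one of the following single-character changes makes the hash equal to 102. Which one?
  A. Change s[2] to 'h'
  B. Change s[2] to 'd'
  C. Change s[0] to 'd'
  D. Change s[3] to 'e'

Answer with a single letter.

Option A: s[2]='a'->'h', delta=(8-1)*7^2 mod 127 = 89, hash=82+89 mod 127 = 44
Option B: s[2]='a'->'d', delta=(4-1)*7^2 mod 127 = 20, hash=82+20 mod 127 = 102 <-- target
Option C: s[0]='b'->'d', delta=(4-2)*7^4 mod 127 = 103, hash=82+103 mod 127 = 58
Option D: s[3]='b'->'e', delta=(5-2)*7^1 mod 127 = 21, hash=82+21 mod 127 = 103

Answer: B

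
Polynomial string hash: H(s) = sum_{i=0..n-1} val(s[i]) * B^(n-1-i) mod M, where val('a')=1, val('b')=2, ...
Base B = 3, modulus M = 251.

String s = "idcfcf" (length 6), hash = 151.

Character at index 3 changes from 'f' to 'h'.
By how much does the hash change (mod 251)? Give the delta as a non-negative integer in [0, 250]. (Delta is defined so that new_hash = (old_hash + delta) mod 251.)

Delta formula: (val(new) - val(old)) * B^(n-1-k) mod M
  val('h') - val('f') = 8 - 6 = 2
  B^(n-1-k) = 3^2 mod 251 = 9
  Delta = 2 * 9 mod 251 = 18

Answer: 18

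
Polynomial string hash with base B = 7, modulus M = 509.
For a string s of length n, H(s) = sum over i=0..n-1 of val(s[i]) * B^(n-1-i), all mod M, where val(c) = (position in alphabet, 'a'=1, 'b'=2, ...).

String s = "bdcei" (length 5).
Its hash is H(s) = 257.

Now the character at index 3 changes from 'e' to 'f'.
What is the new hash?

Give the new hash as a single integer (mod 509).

val('e') = 5, val('f') = 6
Position k = 3, exponent = n-1-k = 1
B^1 mod M = 7^1 mod 509 = 7
Delta = (6 - 5) * 7 mod 509 = 7
New hash = (257 + 7) mod 509 = 264

Answer: 264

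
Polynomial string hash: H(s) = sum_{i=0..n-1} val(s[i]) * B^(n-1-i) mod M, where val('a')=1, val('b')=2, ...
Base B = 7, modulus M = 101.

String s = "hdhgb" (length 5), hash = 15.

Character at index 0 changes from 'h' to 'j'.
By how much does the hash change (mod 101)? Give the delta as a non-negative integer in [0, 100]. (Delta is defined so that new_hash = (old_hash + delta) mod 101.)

Delta formula: (val(new) - val(old)) * B^(n-1-k) mod M
  val('j') - val('h') = 10 - 8 = 2
  B^(n-1-k) = 7^4 mod 101 = 78
  Delta = 2 * 78 mod 101 = 55

Answer: 55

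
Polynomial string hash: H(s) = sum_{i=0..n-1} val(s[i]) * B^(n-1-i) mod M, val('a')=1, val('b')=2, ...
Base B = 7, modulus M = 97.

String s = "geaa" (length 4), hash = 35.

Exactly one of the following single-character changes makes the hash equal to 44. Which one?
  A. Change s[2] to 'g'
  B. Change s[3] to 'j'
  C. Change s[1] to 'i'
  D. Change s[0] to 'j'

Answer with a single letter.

Answer: B

Derivation:
Option A: s[2]='a'->'g', delta=(7-1)*7^1 mod 97 = 42, hash=35+42 mod 97 = 77
Option B: s[3]='a'->'j', delta=(10-1)*7^0 mod 97 = 9, hash=35+9 mod 97 = 44 <-- target
Option C: s[1]='e'->'i', delta=(9-5)*7^2 mod 97 = 2, hash=35+2 mod 97 = 37
Option D: s[0]='g'->'j', delta=(10-7)*7^3 mod 97 = 59, hash=35+59 mod 97 = 94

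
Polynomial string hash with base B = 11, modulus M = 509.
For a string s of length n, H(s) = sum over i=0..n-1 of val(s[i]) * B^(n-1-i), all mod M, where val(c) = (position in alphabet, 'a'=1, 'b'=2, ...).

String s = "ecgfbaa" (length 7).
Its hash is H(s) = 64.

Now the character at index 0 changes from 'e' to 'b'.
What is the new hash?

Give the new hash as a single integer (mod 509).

val('e') = 5, val('b') = 2
Position k = 0, exponent = n-1-k = 6
B^6 mod M = 11^6 mod 509 = 241
Delta = (2 - 5) * 241 mod 509 = 295
New hash = (64 + 295) mod 509 = 359

Answer: 359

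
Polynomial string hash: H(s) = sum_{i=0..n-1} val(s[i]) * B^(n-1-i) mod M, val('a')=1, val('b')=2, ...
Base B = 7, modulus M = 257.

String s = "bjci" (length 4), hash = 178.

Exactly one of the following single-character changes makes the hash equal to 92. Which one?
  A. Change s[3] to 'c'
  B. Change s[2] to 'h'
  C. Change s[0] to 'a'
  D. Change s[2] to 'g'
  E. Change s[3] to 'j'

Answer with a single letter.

Answer: C

Derivation:
Option A: s[3]='i'->'c', delta=(3-9)*7^0 mod 257 = 251, hash=178+251 mod 257 = 172
Option B: s[2]='c'->'h', delta=(8-3)*7^1 mod 257 = 35, hash=178+35 mod 257 = 213
Option C: s[0]='b'->'a', delta=(1-2)*7^3 mod 257 = 171, hash=178+171 mod 257 = 92 <-- target
Option D: s[2]='c'->'g', delta=(7-3)*7^1 mod 257 = 28, hash=178+28 mod 257 = 206
Option E: s[3]='i'->'j', delta=(10-9)*7^0 mod 257 = 1, hash=178+1 mod 257 = 179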